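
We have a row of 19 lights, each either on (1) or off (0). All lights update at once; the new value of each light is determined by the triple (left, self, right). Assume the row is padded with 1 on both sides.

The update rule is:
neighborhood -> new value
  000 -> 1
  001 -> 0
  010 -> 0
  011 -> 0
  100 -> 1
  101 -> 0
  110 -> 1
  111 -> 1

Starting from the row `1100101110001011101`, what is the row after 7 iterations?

iteration 1: 1110000111100001100
iteration 2: 1111110011111100110
iteration 3: 1111111001111110010
iteration 4: 1111111100111111000
iteration 5: 1111111110011111110
iteration 6: 1111111111001111110
iteration 7: 1111111111100111110

1111111111100111110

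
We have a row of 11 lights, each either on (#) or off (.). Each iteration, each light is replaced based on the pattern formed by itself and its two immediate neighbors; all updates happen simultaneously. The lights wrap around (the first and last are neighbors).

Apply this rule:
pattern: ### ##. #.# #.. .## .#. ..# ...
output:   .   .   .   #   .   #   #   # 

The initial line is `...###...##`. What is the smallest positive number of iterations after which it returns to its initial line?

2

###...###..
...###...##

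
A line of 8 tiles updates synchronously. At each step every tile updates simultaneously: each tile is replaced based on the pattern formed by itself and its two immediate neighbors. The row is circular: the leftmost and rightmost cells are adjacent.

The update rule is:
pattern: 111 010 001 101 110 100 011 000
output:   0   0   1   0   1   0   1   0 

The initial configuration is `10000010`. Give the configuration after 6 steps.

00000100
00001000
00010000
00100000
01000000
10000000

10000000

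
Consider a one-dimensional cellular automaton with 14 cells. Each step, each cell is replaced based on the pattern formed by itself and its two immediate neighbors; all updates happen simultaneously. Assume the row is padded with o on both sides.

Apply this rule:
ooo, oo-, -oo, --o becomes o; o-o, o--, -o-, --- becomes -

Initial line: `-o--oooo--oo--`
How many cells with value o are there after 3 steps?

---ooooo-ooo-o
--oooooo-ooo-o
-ooooooo-ooo-o
count of o: 11

11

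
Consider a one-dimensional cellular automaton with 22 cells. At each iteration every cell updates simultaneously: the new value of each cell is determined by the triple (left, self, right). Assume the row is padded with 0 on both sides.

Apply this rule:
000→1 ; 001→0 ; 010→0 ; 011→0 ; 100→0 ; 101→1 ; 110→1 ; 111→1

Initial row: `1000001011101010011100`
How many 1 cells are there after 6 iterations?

7

0011100101110100001101
1001100010111001100110
0000101001011000100010
1110010000101010001000
0110000110010100100011
0010110010001000001001
count of 1: 7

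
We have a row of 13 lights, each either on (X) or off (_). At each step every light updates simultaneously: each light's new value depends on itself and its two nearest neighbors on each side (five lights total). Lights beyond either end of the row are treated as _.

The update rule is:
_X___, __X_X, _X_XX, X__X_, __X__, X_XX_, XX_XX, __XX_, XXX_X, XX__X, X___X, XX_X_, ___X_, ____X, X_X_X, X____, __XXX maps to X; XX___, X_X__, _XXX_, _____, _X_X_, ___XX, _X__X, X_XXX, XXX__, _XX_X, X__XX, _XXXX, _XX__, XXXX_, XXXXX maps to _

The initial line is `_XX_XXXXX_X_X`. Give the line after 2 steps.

_X_X____XXX__
XX__XXX_X___X

XX__XXX_X___X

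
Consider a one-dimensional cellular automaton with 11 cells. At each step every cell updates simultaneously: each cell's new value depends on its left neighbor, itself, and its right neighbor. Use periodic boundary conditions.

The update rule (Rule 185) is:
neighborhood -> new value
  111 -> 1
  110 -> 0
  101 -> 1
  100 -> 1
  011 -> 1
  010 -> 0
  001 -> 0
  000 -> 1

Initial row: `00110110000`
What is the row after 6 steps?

10101101111
01011011111
10110111110
01101111101
11011111010
10111110101

10111110101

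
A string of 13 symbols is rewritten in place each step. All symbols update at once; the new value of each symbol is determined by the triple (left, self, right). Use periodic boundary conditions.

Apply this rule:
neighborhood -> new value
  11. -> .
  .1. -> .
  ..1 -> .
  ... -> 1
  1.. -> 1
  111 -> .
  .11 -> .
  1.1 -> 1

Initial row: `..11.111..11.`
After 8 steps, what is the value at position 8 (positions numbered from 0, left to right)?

1...1...1...1
.11..11..11..
...1...1...11
11..11..11...
..1...1...11.
1..11..11...1
.1...1...11..
..11..11...11
position 8 holds .

.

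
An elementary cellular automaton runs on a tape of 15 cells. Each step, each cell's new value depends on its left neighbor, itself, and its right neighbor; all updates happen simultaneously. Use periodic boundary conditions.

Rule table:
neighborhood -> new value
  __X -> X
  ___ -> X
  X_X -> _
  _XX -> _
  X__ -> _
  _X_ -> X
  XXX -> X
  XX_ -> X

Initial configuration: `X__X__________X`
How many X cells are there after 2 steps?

step 1: X_XX_XXXXXXXXX_
step 2: X__X__XXXXXXXX_
count of X: 10

10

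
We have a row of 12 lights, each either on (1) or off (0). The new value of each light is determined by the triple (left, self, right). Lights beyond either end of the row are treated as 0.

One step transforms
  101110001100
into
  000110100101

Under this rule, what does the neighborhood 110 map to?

1

At position 4 the neighborhood is 110; the next row has 1 there.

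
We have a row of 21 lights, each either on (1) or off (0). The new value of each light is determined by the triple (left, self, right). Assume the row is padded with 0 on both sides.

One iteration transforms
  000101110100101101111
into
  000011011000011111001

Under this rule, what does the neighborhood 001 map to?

At position 2 the neighborhood is 001; the next row has 0 there.

0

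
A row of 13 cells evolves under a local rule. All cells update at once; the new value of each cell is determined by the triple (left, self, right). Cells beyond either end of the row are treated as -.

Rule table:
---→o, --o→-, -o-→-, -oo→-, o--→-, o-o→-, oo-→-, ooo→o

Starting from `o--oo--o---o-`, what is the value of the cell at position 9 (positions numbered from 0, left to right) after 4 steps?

---------o---
oooooooo---oo
-oooooo--o---
--oooo-----oo
position 9 holds -

-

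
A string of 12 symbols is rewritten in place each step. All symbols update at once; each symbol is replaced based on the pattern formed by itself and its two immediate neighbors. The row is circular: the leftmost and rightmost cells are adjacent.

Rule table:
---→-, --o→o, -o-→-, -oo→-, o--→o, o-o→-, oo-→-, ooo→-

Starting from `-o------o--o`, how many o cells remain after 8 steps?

4

--o----o-oo-
-o-o--o----o
----oo-o--o-
---o----oo-o
o-o-o--o----
-----oo-o--o
o---o----oo-
-o-o-o--o---
count of o: 4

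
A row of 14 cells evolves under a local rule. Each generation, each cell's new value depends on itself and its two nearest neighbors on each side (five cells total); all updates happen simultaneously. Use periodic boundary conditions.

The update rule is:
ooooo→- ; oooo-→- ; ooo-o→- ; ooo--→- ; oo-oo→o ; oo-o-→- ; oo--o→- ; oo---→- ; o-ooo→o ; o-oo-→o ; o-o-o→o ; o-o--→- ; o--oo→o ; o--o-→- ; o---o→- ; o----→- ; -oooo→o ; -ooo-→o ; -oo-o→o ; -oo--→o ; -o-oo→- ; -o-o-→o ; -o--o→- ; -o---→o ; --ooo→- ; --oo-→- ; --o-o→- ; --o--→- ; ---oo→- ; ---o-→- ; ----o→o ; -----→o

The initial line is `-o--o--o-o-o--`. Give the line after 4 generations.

--------ooo-o-
-oooooo--o---o
-oo-------o---
--o--oooo--o-o

--o--oooo--o-o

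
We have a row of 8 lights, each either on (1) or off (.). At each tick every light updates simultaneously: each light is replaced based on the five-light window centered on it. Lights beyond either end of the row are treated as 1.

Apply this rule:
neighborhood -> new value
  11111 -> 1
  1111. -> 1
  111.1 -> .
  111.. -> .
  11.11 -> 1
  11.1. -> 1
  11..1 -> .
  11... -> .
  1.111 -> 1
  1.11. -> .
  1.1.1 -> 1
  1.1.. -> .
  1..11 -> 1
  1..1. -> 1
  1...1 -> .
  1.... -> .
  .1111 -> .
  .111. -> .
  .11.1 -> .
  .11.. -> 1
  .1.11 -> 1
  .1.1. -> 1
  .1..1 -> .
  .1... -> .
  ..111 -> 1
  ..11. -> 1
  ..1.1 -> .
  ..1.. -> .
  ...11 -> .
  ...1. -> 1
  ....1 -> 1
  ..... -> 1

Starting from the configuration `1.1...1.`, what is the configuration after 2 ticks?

tick 1: .1...1.1
tick 2: 1...1.11

1...1.11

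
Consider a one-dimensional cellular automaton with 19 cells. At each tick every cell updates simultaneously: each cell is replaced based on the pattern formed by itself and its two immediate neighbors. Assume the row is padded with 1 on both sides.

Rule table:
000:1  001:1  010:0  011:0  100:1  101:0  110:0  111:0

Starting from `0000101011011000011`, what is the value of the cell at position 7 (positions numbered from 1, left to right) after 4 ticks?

tick 1: 1111000000000111100
tick 2: 0000111111111000011
tick 3: 1111000000000111100  (repeats tick 1; period 2)
tick 4: 0000111111111000011
position 7 holds 1

1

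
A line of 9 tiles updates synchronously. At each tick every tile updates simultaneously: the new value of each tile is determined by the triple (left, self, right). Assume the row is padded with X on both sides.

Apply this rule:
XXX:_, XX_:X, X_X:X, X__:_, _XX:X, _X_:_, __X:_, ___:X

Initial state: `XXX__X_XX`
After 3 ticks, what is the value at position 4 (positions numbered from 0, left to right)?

__X___XX_
____X_XXX
_XX__XX__
position 4 holds _

_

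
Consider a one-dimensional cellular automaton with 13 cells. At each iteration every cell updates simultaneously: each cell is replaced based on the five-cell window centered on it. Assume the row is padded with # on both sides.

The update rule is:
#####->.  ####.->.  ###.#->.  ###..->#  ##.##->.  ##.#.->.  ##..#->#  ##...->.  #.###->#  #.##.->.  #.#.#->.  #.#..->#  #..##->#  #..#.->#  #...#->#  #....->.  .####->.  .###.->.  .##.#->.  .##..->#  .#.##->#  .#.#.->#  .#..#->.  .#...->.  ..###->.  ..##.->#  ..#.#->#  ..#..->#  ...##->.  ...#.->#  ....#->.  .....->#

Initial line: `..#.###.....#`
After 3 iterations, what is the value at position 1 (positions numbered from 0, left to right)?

iteration 1: #####.#..#...
iteration 2: ......#.##.#.
iteration 3: ..##.###....#
position 1 holds .

.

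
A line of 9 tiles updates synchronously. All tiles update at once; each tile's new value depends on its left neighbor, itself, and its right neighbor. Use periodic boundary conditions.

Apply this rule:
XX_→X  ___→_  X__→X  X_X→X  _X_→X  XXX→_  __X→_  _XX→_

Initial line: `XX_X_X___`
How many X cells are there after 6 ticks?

tick 1: _XXXXXX__
tick 2: ______XX_
tick 3: _______XX
tick 4: X_______X
tick 5: XX_______
tick 6: _XX______
count of X: 2

2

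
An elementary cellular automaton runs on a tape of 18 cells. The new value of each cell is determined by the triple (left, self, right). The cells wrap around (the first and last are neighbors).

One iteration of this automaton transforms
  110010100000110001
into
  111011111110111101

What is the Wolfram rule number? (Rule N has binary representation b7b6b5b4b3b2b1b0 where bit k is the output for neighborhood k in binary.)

position 0: 111 → 1  (bit 7 = 1)
position 1: 110 → 1  (bit 6 = 1)
position 5: 101 → 1  (bit 5 = 1)
position 2: 100 → 1  (bit 4 = 1)
position 12: 011 → 1  (bit 3 = 1)
position 4: 010 → 1  (bit 2 = 1)
position 3: 001 → 0  (bit 1 = 0)
position 8: 000 → 1  (bit 0 = 1)
bits b7..b0 = 11111101 = 253

253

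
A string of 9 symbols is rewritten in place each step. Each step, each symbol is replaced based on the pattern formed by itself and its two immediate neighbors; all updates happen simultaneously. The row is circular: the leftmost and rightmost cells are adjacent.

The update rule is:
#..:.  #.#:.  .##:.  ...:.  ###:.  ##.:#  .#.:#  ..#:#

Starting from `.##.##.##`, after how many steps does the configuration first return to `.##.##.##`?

2

..#..#..#
.##.##.##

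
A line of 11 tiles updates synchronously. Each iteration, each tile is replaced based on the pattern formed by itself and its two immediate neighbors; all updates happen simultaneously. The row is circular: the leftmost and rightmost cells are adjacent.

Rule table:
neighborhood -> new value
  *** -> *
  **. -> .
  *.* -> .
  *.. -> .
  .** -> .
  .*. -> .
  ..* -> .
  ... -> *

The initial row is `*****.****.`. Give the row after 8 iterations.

......****.

.***...**..
..*..*....*
.......**..
******....*
*****..**..
.***.......
..*..******
......****.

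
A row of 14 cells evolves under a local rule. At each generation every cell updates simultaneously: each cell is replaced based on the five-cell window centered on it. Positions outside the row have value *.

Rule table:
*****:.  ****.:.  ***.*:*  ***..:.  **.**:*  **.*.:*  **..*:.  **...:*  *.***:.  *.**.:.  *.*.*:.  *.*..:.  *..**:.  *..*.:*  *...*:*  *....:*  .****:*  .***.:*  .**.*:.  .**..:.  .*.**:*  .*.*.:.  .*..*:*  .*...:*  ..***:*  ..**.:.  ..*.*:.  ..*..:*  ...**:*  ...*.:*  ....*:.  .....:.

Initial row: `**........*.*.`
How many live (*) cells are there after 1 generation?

4

generation 1: ..**.....*...*
count of *: 4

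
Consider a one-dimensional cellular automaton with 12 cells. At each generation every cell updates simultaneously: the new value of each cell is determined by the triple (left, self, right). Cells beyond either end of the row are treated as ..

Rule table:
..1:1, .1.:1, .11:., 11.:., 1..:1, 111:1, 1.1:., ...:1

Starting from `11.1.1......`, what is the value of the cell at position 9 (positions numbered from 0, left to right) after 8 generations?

...1.1111111
1111..11111.
.11.11.111.1
1.......1..1
111111111111
.1111111111.
1.11111111.1
1..111111..1
position 9 holds .

.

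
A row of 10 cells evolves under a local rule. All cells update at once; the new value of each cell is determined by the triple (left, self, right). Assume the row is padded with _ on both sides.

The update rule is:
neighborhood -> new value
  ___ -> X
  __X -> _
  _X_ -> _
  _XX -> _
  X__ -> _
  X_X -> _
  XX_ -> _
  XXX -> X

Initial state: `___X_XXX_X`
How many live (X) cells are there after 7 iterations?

3

XX____X___
___XX___XX
XX____X___  (repeats iteration 1; period 2)
iteration 7: XX____X___
count of X: 3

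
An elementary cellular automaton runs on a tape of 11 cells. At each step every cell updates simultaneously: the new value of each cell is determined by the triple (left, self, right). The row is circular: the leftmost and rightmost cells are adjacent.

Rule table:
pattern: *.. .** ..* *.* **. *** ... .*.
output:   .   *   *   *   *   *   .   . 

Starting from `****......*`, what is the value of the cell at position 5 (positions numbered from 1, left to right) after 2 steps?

.

****.....**
****....***
position 5 holds .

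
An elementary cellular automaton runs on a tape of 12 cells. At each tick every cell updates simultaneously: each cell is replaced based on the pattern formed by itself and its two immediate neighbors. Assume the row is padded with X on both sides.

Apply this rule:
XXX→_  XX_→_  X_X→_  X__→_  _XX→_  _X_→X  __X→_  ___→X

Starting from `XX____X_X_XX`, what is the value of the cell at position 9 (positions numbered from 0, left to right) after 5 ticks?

tick 1: ___XX_X_X___
tick 2: _X____X_X_X_
tick 3: _X_XX_X_X_X_
tick 4: _X____X_X_X_  (repeats tick 2; period 2)
tick 5: _X_XX_X_X_X_
position 9 holds _

_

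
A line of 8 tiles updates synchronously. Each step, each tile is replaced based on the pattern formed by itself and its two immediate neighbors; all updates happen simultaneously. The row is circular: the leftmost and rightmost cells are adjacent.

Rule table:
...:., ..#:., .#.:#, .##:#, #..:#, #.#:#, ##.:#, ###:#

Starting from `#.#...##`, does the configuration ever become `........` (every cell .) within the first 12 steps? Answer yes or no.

####..##
#####.##
########
########  (fixed point — unchanged through step 12)
step 12 is ########, still not uniform .

no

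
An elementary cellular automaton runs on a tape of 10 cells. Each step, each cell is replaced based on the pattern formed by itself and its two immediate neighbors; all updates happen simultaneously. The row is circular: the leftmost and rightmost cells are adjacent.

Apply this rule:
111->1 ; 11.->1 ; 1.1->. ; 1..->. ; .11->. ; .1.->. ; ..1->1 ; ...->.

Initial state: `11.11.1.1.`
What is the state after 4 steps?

.1......1.

.1..1.....
1..1......
..1......1
.1......1.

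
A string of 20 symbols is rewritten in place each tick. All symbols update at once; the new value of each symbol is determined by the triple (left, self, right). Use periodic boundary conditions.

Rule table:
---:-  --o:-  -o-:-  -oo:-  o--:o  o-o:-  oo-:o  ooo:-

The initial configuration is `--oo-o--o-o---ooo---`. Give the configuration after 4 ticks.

---o--o----o----oo--
----o--o----o----oo-
-----o--o----o----oo
o-----o--o----o----o

o-----o--o----o----o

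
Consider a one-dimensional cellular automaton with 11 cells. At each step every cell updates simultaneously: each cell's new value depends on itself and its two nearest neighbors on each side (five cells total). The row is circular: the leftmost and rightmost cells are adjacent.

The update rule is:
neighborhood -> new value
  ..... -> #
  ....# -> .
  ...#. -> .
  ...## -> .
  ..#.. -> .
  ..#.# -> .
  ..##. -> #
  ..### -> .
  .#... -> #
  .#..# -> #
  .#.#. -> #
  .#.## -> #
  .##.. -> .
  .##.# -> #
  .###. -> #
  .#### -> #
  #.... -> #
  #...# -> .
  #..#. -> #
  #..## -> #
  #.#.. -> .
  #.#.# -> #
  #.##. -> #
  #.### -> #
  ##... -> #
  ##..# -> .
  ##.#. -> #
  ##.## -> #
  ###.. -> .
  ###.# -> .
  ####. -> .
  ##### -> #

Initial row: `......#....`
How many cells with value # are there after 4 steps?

4

####...####
##..#...###
...#.#...##
#...#.#..#.
count of #: 4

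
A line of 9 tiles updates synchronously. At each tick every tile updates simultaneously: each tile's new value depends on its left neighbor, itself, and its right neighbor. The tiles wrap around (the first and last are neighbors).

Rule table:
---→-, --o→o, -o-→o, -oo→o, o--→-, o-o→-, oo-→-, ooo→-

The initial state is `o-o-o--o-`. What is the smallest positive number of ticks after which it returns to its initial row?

18

o-o-o-oo-
o-o-o-o--
o-o-o-o-o
--o-o-o-o
-oo-o-o-o
-o--o-o-o
-o-oo-o-o
-o-o--o-o
-o-o-oo-o
-o-o-o--o
-o-o-o-oo
-o-o-o-o-
oo-o-o-o-
o--o-o-o-
o-oo-o-o-
o-o--o-o-
o-o-oo-o-
o-o-o--o-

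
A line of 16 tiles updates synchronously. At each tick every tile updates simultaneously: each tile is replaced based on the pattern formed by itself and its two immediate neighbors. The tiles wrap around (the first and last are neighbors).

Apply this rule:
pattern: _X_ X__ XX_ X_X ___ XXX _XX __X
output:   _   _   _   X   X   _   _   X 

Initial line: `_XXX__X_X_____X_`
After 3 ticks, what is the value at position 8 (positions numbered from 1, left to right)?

_

X____X_X__XXXX__
__XXX_X__X_____X
_X___X__X__XXXX_
position 8 holds _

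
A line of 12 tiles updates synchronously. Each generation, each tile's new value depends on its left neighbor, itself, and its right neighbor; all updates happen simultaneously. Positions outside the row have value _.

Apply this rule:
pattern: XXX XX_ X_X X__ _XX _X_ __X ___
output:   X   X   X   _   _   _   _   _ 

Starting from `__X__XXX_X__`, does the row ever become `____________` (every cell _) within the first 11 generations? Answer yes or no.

______XXX___
_______XX___
________X___
____________
all cells are _ at generation 4

yes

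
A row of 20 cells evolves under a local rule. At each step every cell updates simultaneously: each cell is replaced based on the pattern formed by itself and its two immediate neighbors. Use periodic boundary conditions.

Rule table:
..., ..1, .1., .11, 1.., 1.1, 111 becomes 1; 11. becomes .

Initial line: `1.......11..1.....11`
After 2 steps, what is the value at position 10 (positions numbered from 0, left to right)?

1

.11111111.1111111111
11111111.1111111111.
position 10 holds 1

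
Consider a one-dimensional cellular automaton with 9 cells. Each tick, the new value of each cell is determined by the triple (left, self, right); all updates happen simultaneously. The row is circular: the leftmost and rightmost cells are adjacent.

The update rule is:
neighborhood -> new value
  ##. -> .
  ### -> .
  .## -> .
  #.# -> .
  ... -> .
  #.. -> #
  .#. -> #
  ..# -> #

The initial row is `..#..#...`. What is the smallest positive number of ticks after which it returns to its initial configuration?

4

tick 1: .######..
tick 2: #......#.
tick 3: ##....##.
tick 4: ..#..#...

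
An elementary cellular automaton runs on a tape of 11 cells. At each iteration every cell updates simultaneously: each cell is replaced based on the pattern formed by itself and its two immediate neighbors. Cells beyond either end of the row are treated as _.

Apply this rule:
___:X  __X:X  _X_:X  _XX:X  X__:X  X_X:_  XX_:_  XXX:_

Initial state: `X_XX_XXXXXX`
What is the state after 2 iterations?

X_X__X_____
X_XXXXXXXXX

X_XXXXXXXXX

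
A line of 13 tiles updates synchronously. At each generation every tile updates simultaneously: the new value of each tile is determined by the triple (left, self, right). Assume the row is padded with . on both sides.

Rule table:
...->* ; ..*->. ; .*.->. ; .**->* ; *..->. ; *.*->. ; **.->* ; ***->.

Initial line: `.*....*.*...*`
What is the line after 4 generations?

**.**.......*

...**.....*..
**.**.***...*
**.**.*.*.*..
**.**.......*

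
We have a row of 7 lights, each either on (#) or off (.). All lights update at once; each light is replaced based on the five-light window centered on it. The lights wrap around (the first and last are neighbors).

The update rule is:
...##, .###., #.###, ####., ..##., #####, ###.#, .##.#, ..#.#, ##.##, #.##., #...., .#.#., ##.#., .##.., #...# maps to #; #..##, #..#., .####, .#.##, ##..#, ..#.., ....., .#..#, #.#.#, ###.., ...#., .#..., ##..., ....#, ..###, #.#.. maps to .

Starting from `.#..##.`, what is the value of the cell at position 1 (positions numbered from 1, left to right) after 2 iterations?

#

iteration 1: ....##.
iteration 2: #..###.
position 1 holds #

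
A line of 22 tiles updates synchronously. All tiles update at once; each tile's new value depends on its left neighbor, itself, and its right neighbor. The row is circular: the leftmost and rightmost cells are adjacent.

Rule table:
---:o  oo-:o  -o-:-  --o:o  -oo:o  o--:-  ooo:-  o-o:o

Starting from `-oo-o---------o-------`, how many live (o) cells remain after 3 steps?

step 1: oooo--oooooooo--oooooo
step 2: ---o-oo------o-oo-----
step 3: ooo-ooo-ooooo-ooo-oooo
count of o: 18

18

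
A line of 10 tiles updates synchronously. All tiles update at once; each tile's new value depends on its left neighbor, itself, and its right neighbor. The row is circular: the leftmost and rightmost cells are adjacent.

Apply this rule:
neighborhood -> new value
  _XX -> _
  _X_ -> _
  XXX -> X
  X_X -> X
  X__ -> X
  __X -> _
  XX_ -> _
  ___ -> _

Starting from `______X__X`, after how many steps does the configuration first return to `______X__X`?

10

X______X__
_X______X_
__X______X
X__X______
_X__X_____
__X__X____
___X__X___
____X__X__
_____X__X_
______X__X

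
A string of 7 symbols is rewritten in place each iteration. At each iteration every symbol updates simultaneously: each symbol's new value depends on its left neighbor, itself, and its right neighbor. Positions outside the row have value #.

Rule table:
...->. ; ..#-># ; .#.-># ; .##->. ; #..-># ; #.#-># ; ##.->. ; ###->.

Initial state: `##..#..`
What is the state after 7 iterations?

.####.#

iteration 1: ..#####
iteration 2: ##.....
iteration 3: ..#...#
iteration 4: ####.#.
iteration 5: ....###
iteration 6: #..#...
iteration 7: .####.#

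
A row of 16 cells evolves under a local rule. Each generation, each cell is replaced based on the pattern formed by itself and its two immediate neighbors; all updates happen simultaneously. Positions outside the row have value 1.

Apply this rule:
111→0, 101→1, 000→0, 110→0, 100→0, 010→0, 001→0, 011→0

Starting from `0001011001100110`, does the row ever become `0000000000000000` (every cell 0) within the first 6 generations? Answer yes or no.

yes

generation 1: 0000100000000001
generation 2: 0000000000000000
all cells are 0 at generation 2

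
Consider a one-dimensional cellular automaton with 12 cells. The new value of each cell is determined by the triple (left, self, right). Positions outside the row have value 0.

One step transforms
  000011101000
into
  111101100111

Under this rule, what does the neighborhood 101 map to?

At position 7 the neighborhood is 101; the next row has 0 there.

0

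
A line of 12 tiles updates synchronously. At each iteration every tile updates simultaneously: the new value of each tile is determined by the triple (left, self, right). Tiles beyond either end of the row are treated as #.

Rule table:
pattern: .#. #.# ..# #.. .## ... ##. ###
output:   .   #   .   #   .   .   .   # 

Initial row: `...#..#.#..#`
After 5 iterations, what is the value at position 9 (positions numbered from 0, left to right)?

iteration 1: #...#..#.#..
iteration 2: .#...#..#.#.
iteration 3: #.#...#..#.#
iteration 4: .#.#...#..#.
iteration 5: #.#.#...#..#
position 9 holds .

.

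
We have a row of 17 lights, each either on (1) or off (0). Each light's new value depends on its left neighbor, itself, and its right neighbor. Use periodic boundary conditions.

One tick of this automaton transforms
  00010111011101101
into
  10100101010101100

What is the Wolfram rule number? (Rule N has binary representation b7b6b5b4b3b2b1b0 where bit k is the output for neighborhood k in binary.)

90

position 6: 111 → 0  (bit 7 = 0)
position 7: 110 → 1  (bit 6 = 1)
position 4: 101 → 0  (bit 5 = 0)
position 0: 100 → 1  (bit 4 = 1)
position 5: 011 → 1  (bit 3 = 1)
position 3: 010 → 0  (bit 2 = 0)
position 2: 001 → 1  (bit 1 = 1)
position 1: 000 → 0  (bit 0 = 0)
bits b7..b0 = 01011010 = 90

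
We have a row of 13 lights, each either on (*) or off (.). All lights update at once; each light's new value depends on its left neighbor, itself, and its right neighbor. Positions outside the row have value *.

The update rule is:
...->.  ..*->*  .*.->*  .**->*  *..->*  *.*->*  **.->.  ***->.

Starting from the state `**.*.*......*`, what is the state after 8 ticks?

tick 1: ..*****....**
tick 2: ***....*..**.
tick 3: ...*..*****.*
tick 4: *.*****....**
tick 5: .**....*..**.
tick 6: **.*..*****.*
tick 7: ..*****....**  (repeats tick 1; period 6)
tick 8: ***....*..**.

***....*..**.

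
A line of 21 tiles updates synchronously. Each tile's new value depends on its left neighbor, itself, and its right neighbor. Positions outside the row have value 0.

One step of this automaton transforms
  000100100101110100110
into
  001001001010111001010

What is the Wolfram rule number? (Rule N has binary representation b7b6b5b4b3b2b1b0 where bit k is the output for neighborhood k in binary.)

position 12: 111 → 1  (bit 7 = 1)
position 13: 110 → 1  (bit 6 = 1)
position 10: 101 → 1  (bit 5 = 1)
position 4: 100 → 0  (bit 4 = 0)
position 11: 011 → 0  (bit 3 = 0)
position 3: 010 → 0  (bit 2 = 0)
position 2: 001 → 1  (bit 1 = 1)
position 0: 000 → 0  (bit 0 = 0)
bits b7..b0 = 11100010 = 226

226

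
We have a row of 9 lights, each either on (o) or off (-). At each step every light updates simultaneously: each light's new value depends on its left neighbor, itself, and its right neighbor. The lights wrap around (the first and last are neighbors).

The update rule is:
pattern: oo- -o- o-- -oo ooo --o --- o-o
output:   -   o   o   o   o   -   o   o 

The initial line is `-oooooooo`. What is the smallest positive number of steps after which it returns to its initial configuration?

oooooooo-
ooooooo-o
oooooo-oo
ooooo-ooo
oooo-oooo
ooo-ooooo
oo-oooooo
o-ooooooo
-oooooooo

9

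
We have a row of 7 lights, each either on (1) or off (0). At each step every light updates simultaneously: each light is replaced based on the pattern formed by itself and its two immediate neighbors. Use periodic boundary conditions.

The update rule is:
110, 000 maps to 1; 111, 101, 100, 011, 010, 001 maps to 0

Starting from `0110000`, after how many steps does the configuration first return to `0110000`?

0010111
0000001
0111100
0000101
0110000

5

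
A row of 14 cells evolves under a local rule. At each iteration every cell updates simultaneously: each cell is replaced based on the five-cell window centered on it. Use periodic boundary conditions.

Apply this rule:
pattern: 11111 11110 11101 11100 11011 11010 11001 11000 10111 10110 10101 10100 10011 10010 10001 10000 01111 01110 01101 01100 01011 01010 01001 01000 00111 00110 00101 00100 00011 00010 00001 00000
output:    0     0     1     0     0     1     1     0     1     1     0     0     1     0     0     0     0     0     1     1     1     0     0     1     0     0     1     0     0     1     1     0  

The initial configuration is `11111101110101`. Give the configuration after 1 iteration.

00000101011011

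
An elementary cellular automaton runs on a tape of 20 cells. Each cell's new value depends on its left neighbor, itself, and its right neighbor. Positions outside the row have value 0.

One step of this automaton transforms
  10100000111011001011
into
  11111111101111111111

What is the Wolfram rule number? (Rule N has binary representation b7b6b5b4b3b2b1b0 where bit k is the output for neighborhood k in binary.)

127

position 9: 111 → 0  (bit 7 = 0)
position 10: 110 → 1  (bit 6 = 1)
position 1: 101 → 1  (bit 5 = 1)
position 3: 100 → 1  (bit 4 = 1)
position 8: 011 → 1  (bit 3 = 1)
position 0: 010 → 1  (bit 2 = 1)
position 7: 001 → 1  (bit 1 = 1)
position 4: 000 → 1  (bit 0 = 1)
bits b7..b0 = 01111111 = 127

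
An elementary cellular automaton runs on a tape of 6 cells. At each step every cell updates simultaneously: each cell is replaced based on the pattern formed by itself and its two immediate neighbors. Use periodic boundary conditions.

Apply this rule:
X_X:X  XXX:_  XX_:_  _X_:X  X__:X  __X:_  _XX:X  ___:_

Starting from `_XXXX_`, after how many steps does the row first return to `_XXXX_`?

6

_X___X
XXX__X
___X_X
X__XXX
_X_X__
_XXXX_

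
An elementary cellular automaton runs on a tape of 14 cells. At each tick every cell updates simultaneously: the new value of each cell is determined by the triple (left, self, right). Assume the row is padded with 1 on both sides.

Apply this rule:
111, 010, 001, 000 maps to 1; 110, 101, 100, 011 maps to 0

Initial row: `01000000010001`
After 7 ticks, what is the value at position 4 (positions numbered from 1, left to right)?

01011111110110
01001111100000
01010111001111
01010010010111
01010110110011
01010000000101
01010111111100
position 4 holds 1

1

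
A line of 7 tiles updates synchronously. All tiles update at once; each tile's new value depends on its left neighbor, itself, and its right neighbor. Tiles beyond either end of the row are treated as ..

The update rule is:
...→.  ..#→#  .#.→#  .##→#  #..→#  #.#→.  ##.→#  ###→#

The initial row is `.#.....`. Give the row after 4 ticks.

######.

###....
####...
#####..
######.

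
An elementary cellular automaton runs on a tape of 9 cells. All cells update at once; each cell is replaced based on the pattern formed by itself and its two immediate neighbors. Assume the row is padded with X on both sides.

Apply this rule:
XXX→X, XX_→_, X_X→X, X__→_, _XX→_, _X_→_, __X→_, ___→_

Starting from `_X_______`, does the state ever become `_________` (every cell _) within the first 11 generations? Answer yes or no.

generation 1: X________
generation 2: _________
all cells are _ at generation 2

yes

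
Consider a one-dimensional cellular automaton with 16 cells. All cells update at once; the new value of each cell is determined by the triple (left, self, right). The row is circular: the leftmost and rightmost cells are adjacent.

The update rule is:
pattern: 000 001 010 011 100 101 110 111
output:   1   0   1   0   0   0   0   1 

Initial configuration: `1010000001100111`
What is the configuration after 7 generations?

generation 1: 0010111100000011
generation 2: 0010011001111000
generation 3: 1010000000110011
generation 4: 0010111110000001
generation 5: 0010011100111101
generation 6: 0010001000011001
generation 7: 0010101011000001

0010101011000001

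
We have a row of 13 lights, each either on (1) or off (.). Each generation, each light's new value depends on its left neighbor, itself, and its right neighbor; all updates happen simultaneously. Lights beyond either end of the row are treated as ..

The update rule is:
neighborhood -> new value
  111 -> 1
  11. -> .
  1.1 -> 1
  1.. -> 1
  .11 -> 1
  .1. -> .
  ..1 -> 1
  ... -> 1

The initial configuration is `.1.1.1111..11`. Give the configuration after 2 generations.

.1.1111.111.1

1.1.1111.111.
.1.1111.111.1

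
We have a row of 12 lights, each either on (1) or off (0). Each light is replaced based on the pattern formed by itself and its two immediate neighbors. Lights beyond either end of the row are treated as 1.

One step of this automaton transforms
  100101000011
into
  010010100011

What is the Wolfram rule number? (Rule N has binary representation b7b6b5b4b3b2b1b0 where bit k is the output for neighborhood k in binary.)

position 11: 111 → 1  (bit 7 = 1)
position 0: 110 → 0  (bit 6 = 0)
position 4: 101 → 1  (bit 5 = 1)
position 1: 100 → 1  (bit 4 = 1)
position 10: 011 → 1  (bit 3 = 1)
position 3: 010 → 0  (bit 2 = 0)
position 2: 001 → 0  (bit 1 = 0)
position 7: 000 → 0  (bit 0 = 0)
bits b7..b0 = 10111000 = 184

184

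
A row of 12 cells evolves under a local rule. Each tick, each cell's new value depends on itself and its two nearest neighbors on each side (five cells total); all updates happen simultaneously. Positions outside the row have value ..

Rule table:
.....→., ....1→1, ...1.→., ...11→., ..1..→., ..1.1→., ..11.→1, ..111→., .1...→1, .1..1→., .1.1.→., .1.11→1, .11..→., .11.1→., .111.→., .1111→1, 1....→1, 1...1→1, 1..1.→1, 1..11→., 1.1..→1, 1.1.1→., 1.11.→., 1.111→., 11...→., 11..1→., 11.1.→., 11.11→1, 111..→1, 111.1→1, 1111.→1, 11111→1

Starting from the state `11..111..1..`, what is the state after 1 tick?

1.....1.1.11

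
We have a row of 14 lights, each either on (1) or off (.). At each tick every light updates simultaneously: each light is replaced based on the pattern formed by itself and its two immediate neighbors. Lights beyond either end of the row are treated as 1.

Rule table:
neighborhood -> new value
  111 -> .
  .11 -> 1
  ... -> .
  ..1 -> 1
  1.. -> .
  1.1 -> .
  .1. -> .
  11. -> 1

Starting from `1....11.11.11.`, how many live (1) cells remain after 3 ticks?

8

1...111.11.11.
1..11.1.11.11.
1.111...11.11.
count of 1: 8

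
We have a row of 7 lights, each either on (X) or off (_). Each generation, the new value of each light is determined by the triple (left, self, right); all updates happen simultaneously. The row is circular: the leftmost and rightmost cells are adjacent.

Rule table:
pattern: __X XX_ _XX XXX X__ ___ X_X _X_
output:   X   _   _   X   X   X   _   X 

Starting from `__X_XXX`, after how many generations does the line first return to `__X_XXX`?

7

XXX__X_
_X_XXX_
XX__X_X
X_XXX__
X__X_XX
_XXX__X
__X_XXX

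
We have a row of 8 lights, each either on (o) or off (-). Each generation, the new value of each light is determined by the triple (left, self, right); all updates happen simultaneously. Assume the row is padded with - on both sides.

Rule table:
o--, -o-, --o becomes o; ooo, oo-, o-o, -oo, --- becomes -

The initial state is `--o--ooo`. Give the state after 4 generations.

generation 1: -oooo---
generation 2: o----o--
generation 3: oo--ooo-
generation 4: --oo---o

--oo---o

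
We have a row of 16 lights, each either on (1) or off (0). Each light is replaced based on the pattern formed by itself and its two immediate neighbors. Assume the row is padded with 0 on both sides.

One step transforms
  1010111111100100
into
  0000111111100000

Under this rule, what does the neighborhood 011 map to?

1

At position 4 the neighborhood is 011; the next row has 1 there.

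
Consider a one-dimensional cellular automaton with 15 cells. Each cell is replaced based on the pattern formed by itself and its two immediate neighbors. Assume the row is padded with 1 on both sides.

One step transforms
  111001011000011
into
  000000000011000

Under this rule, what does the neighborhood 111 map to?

At position 0 the neighborhood is 111; the next row has 0 there.

0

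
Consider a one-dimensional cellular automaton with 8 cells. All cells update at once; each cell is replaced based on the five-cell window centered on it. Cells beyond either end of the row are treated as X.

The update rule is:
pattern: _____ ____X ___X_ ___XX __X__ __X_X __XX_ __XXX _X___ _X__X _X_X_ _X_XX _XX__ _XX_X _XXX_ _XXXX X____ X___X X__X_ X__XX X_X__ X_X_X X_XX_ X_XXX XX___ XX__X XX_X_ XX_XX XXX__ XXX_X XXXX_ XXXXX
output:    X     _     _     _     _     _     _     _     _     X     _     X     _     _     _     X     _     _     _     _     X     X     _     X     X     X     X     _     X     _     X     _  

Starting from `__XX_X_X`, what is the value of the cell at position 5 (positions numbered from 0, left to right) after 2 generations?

X___XXXX
XX___X__
position 5 holds X

X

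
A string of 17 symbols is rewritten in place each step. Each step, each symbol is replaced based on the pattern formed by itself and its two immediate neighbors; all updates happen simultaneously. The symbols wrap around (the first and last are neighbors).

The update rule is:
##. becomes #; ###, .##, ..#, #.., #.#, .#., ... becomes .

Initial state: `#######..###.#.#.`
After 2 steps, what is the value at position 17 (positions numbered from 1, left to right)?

.

step 1: ......#....#.....
step 2: .................
position 17 holds .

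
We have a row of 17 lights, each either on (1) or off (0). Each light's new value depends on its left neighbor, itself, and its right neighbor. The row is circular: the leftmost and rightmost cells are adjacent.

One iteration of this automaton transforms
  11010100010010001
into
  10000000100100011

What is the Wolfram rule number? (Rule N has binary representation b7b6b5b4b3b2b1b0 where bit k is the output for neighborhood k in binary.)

138

position 0: 111 → 1  (bit 7 = 1)
position 1: 110 → 0  (bit 6 = 0)
position 2: 101 → 0  (bit 5 = 0)
position 6: 100 → 0  (bit 4 = 0)
position 16: 011 → 1  (bit 3 = 1)
position 3: 010 → 0  (bit 2 = 0)
position 8: 001 → 1  (bit 1 = 1)
position 7: 000 → 0  (bit 0 = 0)
bits b7..b0 = 10001010 = 138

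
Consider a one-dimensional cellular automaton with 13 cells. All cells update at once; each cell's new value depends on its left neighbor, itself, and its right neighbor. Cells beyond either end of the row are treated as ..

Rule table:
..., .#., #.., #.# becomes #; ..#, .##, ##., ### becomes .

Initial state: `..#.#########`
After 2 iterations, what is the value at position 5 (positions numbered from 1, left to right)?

#

#.##.........
##..#########
position 5 holds #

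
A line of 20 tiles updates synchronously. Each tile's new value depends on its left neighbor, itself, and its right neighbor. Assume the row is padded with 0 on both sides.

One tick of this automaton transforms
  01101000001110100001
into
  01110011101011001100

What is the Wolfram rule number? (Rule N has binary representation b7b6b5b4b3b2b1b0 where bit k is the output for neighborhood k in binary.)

105

position 11: 111 → 0  (bit 7 = 0)
position 2: 110 → 1  (bit 6 = 1)
position 3: 101 → 1  (bit 5 = 1)
position 5: 100 → 0  (bit 4 = 0)
position 1: 011 → 1  (bit 3 = 1)
position 4: 010 → 0  (bit 2 = 0)
position 0: 001 → 0  (bit 1 = 0)
position 6: 000 → 1  (bit 0 = 1)
bits b7..b0 = 01101001 = 105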